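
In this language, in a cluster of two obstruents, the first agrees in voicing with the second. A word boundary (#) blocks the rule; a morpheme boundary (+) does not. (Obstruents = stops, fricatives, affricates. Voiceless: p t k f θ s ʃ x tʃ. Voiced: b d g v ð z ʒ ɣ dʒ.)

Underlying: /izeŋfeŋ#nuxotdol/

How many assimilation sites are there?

1

/t/ before /d/ (voiced) → [d]
1 segment changes.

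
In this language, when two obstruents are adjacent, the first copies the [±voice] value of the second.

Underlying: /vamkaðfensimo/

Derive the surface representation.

/ð/ before /f/ (voiceless) → [θ]

[vamkaθfensimo]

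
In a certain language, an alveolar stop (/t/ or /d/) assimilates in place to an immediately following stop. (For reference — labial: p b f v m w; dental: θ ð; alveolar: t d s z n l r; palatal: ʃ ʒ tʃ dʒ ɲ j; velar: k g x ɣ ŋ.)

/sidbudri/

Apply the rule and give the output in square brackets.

[sibbudri]

/d/ before /b/ (labial) → [b]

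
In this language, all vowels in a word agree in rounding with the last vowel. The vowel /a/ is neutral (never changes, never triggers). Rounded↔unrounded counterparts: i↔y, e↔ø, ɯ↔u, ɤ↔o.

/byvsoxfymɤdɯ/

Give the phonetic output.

[bivsɤxfimɤdɯ]

/y/ harmonizes with /ɯ/ ([-round]) → [i]
/o/ harmonizes with /ɯ/ ([-round]) → [ɤ]
/y/ harmonizes with /ɯ/ ([-round]) → [i]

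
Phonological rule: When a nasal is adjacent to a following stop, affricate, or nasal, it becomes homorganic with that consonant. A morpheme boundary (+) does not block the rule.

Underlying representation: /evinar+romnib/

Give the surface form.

/m/ before /n/ (alveolar) → [n]

[evinar+ronnib]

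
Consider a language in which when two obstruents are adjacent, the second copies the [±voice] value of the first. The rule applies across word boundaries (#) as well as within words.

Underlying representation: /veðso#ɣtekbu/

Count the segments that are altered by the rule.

/s/ after /ð/ (voiced) → [z]
/t/ after /ɣ/ (voiced) → [d]
/b/ after /k/ (voiceless) → [p]
3 segments change.

3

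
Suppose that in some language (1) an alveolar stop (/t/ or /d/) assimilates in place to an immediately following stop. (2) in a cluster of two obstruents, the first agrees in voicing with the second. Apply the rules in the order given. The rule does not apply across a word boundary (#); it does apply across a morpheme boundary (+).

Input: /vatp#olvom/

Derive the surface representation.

Rule 1: /t/ before /p/ (labial) → [p]
After rule 1: vapp#olvom
Rule 2: no segment meets the rule's conditions; no change.

[vapp#olvom]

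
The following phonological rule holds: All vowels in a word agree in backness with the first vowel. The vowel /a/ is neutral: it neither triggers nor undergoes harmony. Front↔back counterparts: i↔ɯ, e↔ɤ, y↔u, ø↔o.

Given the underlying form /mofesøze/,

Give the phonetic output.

/e/ harmonizes with /o/ ([+back]) → [ɤ]
/ø/ harmonizes with /o/ ([+back]) → [o]
/e/ harmonizes with /o/ ([+back]) → [ɤ]

[mofɤsozɤ]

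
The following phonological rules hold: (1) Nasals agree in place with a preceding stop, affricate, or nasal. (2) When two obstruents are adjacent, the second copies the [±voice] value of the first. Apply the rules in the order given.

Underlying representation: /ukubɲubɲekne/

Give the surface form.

[ukubmubmekŋe]

Rule 1: /ɲ/ after /b/ (labial) → [m]
Rule 1: /ɲ/ after /b/ (labial) → [m]
Rule 1: /n/ after /k/ (velar) → [ŋ]
After rule 1: ukubmubmekŋe
Rule 2: no segment meets the rule's conditions; no change.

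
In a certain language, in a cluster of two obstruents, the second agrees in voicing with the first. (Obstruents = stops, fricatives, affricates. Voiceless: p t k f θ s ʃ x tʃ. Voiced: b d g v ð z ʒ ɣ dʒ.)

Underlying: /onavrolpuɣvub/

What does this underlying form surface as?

[onavrolpuɣvub]

no segment meets the rule's conditions; no change.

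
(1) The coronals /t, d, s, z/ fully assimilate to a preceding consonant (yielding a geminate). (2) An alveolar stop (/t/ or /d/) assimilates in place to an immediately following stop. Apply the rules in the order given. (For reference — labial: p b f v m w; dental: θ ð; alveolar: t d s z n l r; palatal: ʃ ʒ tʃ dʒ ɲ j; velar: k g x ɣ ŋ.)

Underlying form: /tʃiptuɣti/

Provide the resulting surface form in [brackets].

[tʃippuɣɣi]

Rule 1: /t/ after /p/ → [p] (total assimilation)
Rule 1: /t/ after /ɣ/ → [ɣ] (total assimilation)
After rule 1: tʃippuɣɣi
Rule 2: no segment meets the rule's conditions; no change.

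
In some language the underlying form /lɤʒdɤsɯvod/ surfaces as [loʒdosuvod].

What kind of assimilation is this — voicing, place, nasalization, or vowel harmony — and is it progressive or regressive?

vowel harmony, regressive

/ɤ/→[o] /ɤ/→[o] /ɯ/→[u].
Vowels agree with the last vowel, so the harmony is regressive.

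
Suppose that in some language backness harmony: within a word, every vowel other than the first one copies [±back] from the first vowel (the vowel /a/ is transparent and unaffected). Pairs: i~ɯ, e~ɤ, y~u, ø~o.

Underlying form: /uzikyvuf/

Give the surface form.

/i/ harmonizes with /u/ ([+back]) → [ɯ]
/y/ harmonizes with /u/ ([+back]) → [u]

[uzɯkuvuf]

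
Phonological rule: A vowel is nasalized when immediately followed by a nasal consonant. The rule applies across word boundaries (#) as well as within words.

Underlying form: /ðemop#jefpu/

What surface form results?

[ðẽmop#jefpu]

/e/ before nasal /m/ → [ẽ]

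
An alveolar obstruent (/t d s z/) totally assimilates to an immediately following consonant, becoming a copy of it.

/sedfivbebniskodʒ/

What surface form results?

/d/ before /f/ → [f] (total assimilation)
/s/ before /k/ → [k] (total assimilation)

[seffivbebnikkodʒ]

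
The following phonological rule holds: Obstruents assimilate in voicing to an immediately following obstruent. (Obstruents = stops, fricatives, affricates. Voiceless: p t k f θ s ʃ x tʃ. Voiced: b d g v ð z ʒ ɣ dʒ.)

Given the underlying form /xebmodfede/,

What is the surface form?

/d/ before /f/ (voiceless) → [t]

[xebmotfede]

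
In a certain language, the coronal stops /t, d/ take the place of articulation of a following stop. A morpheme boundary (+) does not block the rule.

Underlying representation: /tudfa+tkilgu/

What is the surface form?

/t/ before /k/ (velar) → [k]

[tudfa+kkilgu]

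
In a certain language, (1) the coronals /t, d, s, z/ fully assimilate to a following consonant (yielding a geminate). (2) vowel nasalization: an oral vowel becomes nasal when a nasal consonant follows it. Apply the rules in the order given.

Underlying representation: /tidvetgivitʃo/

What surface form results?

[tivveggivitʃo]

Rule 1: /d/ before /v/ → [v] (total assimilation)
Rule 1: /t/ before /g/ → [g] (total assimilation)
After rule 1: tivveggivitʃo
Rule 2: no segment meets the rule's conditions; no change.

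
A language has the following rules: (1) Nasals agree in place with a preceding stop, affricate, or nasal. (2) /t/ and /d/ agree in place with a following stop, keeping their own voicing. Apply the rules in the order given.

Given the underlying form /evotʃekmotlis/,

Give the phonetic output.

Rule 1: /m/ after /k/ (velar) → [ŋ]
After rule 1: evotʃekŋotlis
Rule 2: no segment meets the rule's conditions; no change.

[evotʃekŋotlis]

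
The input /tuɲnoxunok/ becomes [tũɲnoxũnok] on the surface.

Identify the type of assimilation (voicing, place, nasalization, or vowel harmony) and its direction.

/u/→[ũ] /u/→[ũ].
Each target copies a feature from the following segment, so the direction is regressive.

nasalization, regressive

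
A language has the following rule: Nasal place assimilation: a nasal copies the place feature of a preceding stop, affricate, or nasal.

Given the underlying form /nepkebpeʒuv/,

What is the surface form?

[nepkebpeʒuv]

no segment meets the rule's conditions; no change.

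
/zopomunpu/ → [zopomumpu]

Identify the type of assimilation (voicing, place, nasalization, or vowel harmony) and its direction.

/n/→[m].
Each target copies a feature from the following segment, so the direction is regressive.

place assimilation, regressive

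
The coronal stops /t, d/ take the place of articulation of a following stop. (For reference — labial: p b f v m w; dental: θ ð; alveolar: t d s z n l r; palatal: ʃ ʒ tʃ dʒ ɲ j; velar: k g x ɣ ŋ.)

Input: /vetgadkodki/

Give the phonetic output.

[vekgagkogki]

/t/ before /g/ (velar) → [k]
/d/ before /k/ (velar) → [g]
/d/ before /k/ (velar) → [g]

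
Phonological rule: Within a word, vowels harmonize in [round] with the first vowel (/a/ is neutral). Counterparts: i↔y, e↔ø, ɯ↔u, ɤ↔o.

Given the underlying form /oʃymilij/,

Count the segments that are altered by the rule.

/i/ harmonizes with /o/ ([+round]) → [y]
/i/ harmonizes with /o/ ([+round]) → [y]
2 segments change.

2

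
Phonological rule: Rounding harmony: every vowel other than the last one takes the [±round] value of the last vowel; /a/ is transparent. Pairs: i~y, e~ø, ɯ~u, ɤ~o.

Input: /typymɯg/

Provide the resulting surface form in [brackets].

/y/ harmonizes with /ɯ/ ([-round]) → [i]
/y/ harmonizes with /ɯ/ ([-round]) → [i]

[tipimɯg]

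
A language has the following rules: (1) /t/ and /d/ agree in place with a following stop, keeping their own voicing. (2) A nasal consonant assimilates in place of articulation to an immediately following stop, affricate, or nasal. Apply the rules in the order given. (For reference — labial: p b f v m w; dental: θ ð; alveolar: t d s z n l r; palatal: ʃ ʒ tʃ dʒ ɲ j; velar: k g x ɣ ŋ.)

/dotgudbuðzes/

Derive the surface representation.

Rule 1: /t/ before /g/ (velar) → [k]
Rule 1: /d/ before /b/ (labial) → [b]
After rule 1: dokgubbuðzes
Rule 2: no segment meets the rule's conditions; no change.

[dokgubbuðzes]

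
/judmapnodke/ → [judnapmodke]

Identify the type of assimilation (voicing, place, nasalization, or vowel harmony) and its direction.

place assimilation, progressive

/m/→[n] /n/→[m].
Each target copies a feature from the preceding segment, so the direction is progressive.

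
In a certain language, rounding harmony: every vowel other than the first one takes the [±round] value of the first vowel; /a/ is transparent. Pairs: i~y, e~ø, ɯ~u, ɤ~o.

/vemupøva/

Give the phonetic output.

[vemɯpeva]

/u/ harmonizes with /e/ ([-round]) → [ɯ]
/ø/ harmonizes with /e/ ([-round]) → [e]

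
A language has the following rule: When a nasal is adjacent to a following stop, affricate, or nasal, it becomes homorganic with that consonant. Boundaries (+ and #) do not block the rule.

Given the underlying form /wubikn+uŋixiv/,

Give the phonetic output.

[wubikn+uŋixiv]

no segment meets the rule's conditions; no change.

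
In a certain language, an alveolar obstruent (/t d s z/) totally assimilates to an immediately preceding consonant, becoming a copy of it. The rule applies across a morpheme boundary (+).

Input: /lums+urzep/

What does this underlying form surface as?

/s/ after /m/ → [m] (total assimilation)
/z/ after /r/ → [r] (total assimilation)

[lumm+urrep]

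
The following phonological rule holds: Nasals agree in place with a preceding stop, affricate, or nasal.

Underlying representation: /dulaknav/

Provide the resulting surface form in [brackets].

/n/ after /k/ (velar) → [ŋ]

[dulakŋav]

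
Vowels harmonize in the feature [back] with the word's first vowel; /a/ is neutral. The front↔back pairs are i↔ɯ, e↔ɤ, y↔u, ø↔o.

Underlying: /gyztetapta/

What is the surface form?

no segment meets the rule's conditions; no change.

[gyztetapta]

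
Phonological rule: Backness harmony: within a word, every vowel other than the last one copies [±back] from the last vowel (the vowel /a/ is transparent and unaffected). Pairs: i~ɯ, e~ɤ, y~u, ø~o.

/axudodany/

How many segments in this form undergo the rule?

2

/u/ harmonizes with /y/ ([-back]) → [y]
/o/ harmonizes with /y/ ([-back]) → [ø]
2 segments change.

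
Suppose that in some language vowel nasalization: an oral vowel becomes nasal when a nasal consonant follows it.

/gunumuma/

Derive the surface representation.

[gũnũmũma]

/u/ before nasal /n/ → [ũ]
/u/ before nasal /m/ → [ũ]
/u/ before nasal /m/ → [ũ]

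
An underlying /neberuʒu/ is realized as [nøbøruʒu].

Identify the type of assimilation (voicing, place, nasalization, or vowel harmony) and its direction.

vowel harmony, regressive

/e/→[ø] /e/→[ø].
Vowels agree with the last vowel, so the harmony is regressive.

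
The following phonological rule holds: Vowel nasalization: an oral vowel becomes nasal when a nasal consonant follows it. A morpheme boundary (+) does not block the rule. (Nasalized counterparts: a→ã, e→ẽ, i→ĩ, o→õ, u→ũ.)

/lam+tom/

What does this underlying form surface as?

/a/ before nasal /m/ → [ã]
/o/ before nasal /m/ → [õ]

[lãm+tõm]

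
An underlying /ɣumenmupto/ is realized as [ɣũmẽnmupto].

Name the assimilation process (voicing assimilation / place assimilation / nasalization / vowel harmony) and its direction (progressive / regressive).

nasalization, regressive

/u/→[ũ] /e/→[ẽ].
Each target copies a feature from the following segment, so the direction is regressive.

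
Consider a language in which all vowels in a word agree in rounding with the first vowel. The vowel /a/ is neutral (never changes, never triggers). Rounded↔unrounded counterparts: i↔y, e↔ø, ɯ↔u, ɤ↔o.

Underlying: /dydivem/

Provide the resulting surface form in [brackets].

[dydyvøm]

/i/ harmonizes with /y/ ([+round]) → [y]
/e/ harmonizes with /y/ ([+round]) → [ø]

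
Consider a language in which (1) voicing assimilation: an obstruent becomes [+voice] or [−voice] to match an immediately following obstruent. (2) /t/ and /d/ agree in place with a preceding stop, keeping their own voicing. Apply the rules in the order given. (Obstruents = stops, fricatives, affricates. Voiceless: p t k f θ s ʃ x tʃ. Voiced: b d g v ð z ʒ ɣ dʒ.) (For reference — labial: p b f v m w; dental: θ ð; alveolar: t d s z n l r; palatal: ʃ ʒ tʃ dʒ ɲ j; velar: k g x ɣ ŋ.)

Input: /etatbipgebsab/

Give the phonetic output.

[etadbibgepsab]

Rule 1: /t/ before /b/ (voiced) → [d]
Rule 1: /p/ before /g/ (voiced) → [b]
Rule 1: /b/ before /s/ (voiceless) → [p]
After rule 1: etadbibgepsab
Rule 2: no segment meets the rule's conditions; no change.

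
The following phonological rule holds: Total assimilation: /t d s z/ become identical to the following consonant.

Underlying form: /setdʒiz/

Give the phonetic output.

/t/ before /dʒ/ → [dʒ] (total assimilation)

[sedʒdʒiz]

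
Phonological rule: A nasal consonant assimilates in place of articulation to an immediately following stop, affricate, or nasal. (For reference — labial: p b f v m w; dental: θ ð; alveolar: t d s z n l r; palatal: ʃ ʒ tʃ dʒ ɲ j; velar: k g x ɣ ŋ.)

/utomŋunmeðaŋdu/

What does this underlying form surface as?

[utoŋŋummeðandu]

/m/ before /ŋ/ (velar) → [ŋ]
/n/ before /m/ (labial) → [m]
/ŋ/ before /d/ (alveolar) → [n]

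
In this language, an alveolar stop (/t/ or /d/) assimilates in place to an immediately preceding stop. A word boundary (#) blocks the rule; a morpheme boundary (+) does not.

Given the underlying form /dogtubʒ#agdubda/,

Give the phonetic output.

/t/ after /g/ (velar) → [k]
/d/ after /g/ (velar) → [g]
/d/ after /b/ (labial) → [b]

[dogkubʒ#aggubba]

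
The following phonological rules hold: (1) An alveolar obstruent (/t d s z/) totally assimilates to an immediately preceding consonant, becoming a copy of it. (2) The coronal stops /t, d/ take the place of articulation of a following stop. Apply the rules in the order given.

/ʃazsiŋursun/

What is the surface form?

Rule 1: /s/ after /z/ → [z] (total assimilation)
Rule 1: /s/ after /r/ → [r] (total assimilation)
After rule 1: ʃazziŋurrun
Rule 2: no segment meets the rule's conditions; no change.

[ʃazziŋurrun]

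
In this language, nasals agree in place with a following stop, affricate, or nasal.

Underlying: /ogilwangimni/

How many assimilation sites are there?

2

/n/ before /g/ (velar) → [ŋ]
/m/ before /n/ (alveolar) → [n]
2 segments change.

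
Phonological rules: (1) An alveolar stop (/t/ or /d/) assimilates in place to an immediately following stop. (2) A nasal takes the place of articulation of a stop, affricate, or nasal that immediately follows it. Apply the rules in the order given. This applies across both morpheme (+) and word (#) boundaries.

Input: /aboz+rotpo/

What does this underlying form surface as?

[aboz+roppo]

Rule 1: /t/ before /p/ (labial) → [p]
After rule 1: aboz+roppo
Rule 2: no segment meets the rule's conditions; no change.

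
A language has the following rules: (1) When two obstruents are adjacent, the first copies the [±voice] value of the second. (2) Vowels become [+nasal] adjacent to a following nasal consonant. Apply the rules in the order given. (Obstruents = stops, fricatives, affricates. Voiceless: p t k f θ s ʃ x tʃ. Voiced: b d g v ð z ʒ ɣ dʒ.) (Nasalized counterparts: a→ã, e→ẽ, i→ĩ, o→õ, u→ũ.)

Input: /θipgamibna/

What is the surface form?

[θibgãmibna]

Rule 1: /p/ before /g/ (voiced) → [b]
After rule 1: θibgamibna
Rule 2: /a/ before nasal /m/ → [ã]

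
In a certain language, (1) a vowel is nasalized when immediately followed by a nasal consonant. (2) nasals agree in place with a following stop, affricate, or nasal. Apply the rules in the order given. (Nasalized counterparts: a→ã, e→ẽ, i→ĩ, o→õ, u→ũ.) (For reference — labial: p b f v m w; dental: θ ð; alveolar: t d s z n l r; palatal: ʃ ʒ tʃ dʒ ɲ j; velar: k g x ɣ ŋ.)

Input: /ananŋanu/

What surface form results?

[ãnãŋŋãnu]

Rule 1: /a/ before nasal /n/ → [ã]
Rule 1: /a/ before nasal /n/ → [ã]
Rule 1: /a/ before nasal /n/ → [ã]
After rule 1: ãnãnŋãnu
Rule 2: /n/ before /ŋ/ (velar) → [ŋ]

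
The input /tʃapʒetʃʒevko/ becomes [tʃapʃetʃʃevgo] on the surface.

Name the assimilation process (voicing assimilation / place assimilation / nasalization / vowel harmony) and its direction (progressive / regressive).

voicing assimilation, progressive

/ʒ/→[ʃ] /ʒ/→[ʃ] /k/→[g].
Each target copies a feature from the preceding segment, so the direction is progressive.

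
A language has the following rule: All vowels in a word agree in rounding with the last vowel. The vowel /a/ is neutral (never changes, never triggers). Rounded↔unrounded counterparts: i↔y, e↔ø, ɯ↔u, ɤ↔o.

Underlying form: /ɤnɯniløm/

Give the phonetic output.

[onunyløm]

/ɤ/ harmonizes with /ø/ ([+round]) → [o]
/ɯ/ harmonizes with /ø/ ([+round]) → [u]
/i/ harmonizes with /ø/ ([+round]) → [y]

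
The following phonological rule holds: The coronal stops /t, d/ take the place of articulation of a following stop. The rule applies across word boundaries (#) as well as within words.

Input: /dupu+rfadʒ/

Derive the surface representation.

[dupu+rfadʒ]

no segment meets the rule's conditions; no change.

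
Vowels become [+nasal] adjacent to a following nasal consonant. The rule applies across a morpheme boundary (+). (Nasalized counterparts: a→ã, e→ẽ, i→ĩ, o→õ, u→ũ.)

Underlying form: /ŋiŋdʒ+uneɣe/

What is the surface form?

/i/ before nasal /ŋ/ → [ĩ]
/u/ before nasal /n/ → [ũ]

[ŋĩŋdʒ+ũneɣe]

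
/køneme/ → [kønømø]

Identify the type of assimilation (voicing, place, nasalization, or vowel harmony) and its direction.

/e/→[ø] /e/→[ø].
Vowels agree with the first vowel, so the harmony is progressive.

vowel harmony, progressive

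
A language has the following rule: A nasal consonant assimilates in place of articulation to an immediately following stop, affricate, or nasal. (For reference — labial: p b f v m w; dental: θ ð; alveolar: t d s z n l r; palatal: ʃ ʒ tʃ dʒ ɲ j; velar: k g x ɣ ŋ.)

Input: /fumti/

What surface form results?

[funti]

/m/ before /t/ (alveolar) → [n]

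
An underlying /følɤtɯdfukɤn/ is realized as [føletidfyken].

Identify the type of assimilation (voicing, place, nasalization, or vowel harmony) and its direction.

/ɤ/→[e] /ɯ/→[i] /u/→[y] /ɤ/→[e].
Vowels agree with the first vowel, so the harmony is progressive.

vowel harmony, progressive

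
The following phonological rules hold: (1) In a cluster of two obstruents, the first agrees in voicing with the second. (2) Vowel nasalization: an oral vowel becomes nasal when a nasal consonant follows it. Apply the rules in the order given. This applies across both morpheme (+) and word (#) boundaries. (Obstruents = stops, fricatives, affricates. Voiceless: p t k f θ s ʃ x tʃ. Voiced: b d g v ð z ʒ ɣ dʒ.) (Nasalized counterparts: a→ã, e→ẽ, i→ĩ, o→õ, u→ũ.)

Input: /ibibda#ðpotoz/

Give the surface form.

[ibibda#θpotoz]

Rule 1: /ð/ before /p/ (voiceless) → [θ]
After rule 1: ibibda#θpotoz
Rule 2: no segment meets the rule's conditions; no change.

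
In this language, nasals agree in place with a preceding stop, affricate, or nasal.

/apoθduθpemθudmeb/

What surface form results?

/m/ after /d/ (alveolar) → [n]

[apoθduθpemθudneb]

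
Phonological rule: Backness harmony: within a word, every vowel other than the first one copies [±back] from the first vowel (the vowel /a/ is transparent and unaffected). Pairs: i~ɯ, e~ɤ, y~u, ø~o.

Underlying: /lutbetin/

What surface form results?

[lutbɤtɯn]

/e/ harmonizes with /u/ ([+back]) → [ɤ]
/i/ harmonizes with /u/ ([+back]) → [ɯ]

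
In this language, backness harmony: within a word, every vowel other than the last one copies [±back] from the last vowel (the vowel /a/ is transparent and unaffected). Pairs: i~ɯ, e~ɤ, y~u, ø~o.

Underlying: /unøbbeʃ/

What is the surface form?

[ynøbbeʃ]

/u/ harmonizes with /e/ ([-back]) → [y]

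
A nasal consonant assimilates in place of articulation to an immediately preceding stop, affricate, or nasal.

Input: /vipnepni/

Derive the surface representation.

/n/ after /p/ (labial) → [m]
/n/ after /p/ (labial) → [m]

[vipmepmi]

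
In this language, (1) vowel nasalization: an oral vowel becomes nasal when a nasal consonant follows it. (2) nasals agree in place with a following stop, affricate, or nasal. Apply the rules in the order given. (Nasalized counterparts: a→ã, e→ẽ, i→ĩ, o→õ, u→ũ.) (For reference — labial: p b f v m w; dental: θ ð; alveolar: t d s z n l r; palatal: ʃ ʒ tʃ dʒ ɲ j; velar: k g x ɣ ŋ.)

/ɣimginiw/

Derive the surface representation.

Rule 1: /i/ before nasal /m/ → [ĩ]
Rule 1: /i/ before nasal /n/ → [ĩ]
After rule 1: ɣĩmgĩniw
Rule 2: /m/ before /g/ (velar) → [ŋ]

[ɣĩŋgĩniw]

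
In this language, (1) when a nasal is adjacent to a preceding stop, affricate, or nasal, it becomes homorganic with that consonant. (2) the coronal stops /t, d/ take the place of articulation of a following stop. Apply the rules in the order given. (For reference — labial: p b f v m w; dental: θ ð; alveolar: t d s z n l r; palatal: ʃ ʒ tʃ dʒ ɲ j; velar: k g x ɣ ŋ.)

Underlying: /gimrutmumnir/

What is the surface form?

Rule 1: /m/ after /t/ (alveolar) → [n]
Rule 1: /n/ after /m/ (labial) → [m]
After rule 1: gimrutnummir
Rule 2: no segment meets the rule's conditions; no change.

[gimrutnummir]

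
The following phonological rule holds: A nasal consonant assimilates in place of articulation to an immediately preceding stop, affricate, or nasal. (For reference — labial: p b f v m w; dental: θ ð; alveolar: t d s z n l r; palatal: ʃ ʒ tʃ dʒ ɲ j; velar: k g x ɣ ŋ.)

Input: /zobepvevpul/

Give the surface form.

no segment meets the rule's conditions; no change.

[zobepvevpul]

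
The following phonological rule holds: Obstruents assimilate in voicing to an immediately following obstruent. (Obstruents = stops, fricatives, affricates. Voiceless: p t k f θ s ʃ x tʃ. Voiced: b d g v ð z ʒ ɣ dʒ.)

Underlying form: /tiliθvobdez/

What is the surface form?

[tiliðvobdez]

/θ/ before /v/ (voiced) → [ð]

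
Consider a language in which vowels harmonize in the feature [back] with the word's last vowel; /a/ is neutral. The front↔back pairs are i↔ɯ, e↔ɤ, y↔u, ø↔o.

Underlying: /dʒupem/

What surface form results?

/u/ harmonizes with /e/ ([-back]) → [y]

[dʒypem]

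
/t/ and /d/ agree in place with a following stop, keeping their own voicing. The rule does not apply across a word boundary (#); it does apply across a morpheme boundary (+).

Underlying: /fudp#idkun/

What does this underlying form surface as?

/d/ before /p/ (labial) → [b]
/d/ before /k/ (velar) → [g]

[fubp#igkun]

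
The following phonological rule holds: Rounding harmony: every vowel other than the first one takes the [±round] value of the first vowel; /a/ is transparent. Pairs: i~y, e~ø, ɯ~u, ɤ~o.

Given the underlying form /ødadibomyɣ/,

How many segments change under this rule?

1

/i/ harmonizes with /ø/ ([+round]) → [y]
1 segment changes.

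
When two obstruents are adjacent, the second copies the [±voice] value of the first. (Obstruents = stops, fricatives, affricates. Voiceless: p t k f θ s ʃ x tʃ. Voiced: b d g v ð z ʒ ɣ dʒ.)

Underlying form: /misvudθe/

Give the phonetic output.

[misfudðe]

/v/ after /s/ (voiceless) → [f]
/θ/ after /d/ (voiced) → [ð]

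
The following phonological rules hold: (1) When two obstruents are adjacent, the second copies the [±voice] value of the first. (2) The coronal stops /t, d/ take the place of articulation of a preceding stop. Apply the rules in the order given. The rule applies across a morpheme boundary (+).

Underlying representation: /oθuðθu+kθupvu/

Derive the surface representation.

Rule 1: /θ/ after /ð/ (voiced) → [ð]
Rule 1: /v/ after /p/ (voiceless) → [f]
After rule 1: oθuððu+kθupfu
Rule 2: no segment meets the rule's conditions; no change.

[oθuððu+kθupfu]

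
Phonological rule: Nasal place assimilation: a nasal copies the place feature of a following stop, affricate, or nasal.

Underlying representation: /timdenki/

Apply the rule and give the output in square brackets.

/m/ before /d/ (alveolar) → [n]
/n/ before /k/ (velar) → [ŋ]

[tindeŋki]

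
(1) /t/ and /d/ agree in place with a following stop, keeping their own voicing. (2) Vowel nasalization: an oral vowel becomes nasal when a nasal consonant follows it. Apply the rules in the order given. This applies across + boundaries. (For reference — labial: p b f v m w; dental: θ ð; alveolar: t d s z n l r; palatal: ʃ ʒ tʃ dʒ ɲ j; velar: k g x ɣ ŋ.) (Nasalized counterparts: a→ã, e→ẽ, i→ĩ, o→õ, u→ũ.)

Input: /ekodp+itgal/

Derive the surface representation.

[ekobp+ikgal]

Rule 1: /d/ before /p/ (labial) → [b]
Rule 1: /t/ before /g/ (velar) → [k]
After rule 1: ekobp+ikgal
Rule 2: no segment meets the rule's conditions; no change.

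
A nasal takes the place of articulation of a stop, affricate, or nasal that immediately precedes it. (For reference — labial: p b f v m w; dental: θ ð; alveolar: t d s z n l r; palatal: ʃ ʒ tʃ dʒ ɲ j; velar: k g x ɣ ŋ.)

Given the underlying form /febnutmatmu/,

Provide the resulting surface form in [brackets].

/n/ after /b/ (labial) → [m]
/m/ after /t/ (alveolar) → [n]
/m/ after /t/ (alveolar) → [n]

[febmutnatnu]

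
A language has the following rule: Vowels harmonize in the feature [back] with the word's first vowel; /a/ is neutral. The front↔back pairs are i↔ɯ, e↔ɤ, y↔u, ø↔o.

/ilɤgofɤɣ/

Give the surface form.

/ɤ/ harmonizes with /i/ ([-back]) → [e]
/o/ harmonizes with /i/ ([-back]) → [ø]
/ɤ/ harmonizes with /i/ ([-back]) → [e]

[ilegøfeɣ]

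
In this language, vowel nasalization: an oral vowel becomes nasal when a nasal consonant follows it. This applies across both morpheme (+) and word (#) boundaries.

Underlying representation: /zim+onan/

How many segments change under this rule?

3

/i/ before nasal /m/ → [ĩ]
/o/ before nasal /n/ → [õ]
/a/ before nasal /n/ → [ã]
3 segments change.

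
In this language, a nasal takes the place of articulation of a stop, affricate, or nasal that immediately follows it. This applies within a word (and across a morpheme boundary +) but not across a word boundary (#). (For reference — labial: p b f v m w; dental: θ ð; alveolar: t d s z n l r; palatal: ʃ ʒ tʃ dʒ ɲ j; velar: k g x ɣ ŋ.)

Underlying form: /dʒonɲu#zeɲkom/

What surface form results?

/n/ before /ɲ/ (palatal) → [ɲ]
/ɲ/ before /k/ (velar) → [ŋ]

[dʒoɲɲu#zeŋkom]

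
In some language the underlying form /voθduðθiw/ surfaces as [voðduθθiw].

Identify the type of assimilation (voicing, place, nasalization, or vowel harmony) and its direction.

voicing assimilation, regressive

/θ/→[ð] /ð/→[θ].
Each target copies a feature from the following segment, so the direction is regressive.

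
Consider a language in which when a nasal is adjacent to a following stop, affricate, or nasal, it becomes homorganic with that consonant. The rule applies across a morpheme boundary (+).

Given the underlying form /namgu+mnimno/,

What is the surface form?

[naŋgu+nninno]

/m/ before /g/ (velar) → [ŋ]
/m/ before /n/ (alveolar) → [n]
/m/ before /n/ (alveolar) → [n]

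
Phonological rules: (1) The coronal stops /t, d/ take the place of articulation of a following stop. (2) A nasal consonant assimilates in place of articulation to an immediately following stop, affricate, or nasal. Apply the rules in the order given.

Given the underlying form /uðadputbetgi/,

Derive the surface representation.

Rule 1: /d/ before /p/ (labial) → [b]
Rule 1: /t/ before /b/ (labial) → [p]
Rule 1: /t/ before /g/ (velar) → [k]
After rule 1: uðabpupbekgi
Rule 2: no segment meets the rule's conditions; no change.

[uðabpupbekgi]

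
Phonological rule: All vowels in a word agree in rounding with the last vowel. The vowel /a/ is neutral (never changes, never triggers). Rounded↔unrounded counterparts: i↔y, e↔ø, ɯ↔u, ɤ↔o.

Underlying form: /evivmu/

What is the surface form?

/e/ harmonizes with /u/ ([+round]) → [ø]
/i/ harmonizes with /u/ ([+round]) → [y]

[øvyvmu]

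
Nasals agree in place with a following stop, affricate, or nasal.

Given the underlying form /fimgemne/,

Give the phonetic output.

/m/ before /g/ (velar) → [ŋ]
/m/ before /n/ (alveolar) → [n]

[fiŋgenne]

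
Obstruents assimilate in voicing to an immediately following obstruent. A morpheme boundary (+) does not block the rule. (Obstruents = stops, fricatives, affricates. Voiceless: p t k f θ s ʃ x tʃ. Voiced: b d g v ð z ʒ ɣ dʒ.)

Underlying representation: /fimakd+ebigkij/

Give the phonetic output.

/k/ before /d/ (voiced) → [g]
/g/ before /k/ (voiceless) → [k]

[fimagd+ebikkij]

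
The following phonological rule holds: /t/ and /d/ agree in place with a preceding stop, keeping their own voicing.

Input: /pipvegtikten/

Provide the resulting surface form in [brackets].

[pipvegkikken]

/t/ after /g/ (velar) → [k]
/t/ after /k/ (velar) → [k]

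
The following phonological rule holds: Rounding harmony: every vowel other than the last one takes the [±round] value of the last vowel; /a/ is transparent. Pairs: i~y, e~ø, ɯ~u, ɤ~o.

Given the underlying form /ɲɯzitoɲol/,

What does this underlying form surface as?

/ɯ/ harmonizes with /o/ ([+round]) → [u]
/i/ harmonizes with /o/ ([+round]) → [y]

[ɲuzytoɲol]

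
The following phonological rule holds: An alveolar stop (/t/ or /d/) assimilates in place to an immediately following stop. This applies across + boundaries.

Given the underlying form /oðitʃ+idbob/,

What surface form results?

[oðitʃ+ibbob]

/d/ before /b/ (labial) → [b]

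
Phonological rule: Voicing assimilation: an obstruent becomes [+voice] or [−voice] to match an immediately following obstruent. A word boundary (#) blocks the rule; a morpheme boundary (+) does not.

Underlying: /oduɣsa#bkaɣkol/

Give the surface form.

[oduxsa#pkaxkol]

/ɣ/ before /s/ (voiceless) → [x]
/b/ before /k/ (voiceless) → [p]
/ɣ/ before /k/ (voiceless) → [x]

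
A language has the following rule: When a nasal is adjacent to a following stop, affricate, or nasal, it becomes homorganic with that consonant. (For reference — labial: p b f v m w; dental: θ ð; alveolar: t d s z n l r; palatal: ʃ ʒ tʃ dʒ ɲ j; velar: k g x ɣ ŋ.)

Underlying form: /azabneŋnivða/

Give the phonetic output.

[azabnennivða]

/ŋ/ before /n/ (alveolar) → [n]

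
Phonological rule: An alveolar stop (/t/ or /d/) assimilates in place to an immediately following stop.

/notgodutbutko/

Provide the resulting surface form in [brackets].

[nokgodupbukko]

/t/ before /g/ (velar) → [k]
/t/ before /b/ (labial) → [p]
/t/ before /k/ (velar) → [k]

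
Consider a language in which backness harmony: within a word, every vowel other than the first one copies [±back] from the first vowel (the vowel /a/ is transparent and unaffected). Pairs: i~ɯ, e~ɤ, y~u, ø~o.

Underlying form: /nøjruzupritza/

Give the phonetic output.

[nøjryzypritza]

/u/ harmonizes with /ø/ ([-back]) → [y]
/u/ harmonizes with /ø/ ([-back]) → [y]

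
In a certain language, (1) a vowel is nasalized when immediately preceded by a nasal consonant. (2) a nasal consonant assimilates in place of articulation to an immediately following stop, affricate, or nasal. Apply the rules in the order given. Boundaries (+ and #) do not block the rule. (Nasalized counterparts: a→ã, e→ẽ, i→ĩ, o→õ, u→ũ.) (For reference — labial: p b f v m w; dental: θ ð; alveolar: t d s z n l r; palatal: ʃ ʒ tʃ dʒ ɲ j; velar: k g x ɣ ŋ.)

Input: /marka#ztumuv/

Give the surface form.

[mãrka#ztumũv]

Rule 1: /a/ after nasal /m/ → [ã]
Rule 1: /u/ after nasal /m/ → [ũ]
After rule 1: mãrka#ztumũv
Rule 2: no segment meets the rule's conditions; no change.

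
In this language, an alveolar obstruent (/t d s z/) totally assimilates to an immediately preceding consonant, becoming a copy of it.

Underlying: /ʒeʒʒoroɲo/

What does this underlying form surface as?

no segment meets the rule's conditions; no change.

[ʒeʒʒoroɲo]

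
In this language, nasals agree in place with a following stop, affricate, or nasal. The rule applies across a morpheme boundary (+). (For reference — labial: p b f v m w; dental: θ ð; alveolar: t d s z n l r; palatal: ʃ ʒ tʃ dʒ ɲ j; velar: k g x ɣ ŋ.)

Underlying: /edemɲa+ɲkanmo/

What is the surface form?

/m/ before /ɲ/ (palatal) → [ɲ]
/ɲ/ before /k/ (velar) → [ŋ]
/n/ before /m/ (labial) → [m]

[edeɲɲa+ŋkammo]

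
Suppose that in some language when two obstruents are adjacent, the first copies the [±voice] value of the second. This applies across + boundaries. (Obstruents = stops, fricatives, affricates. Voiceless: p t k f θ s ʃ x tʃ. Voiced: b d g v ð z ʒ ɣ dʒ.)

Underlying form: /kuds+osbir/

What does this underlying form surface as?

/d/ before /s/ (voiceless) → [t]
/s/ before /b/ (voiced) → [z]

[kuts+ozbir]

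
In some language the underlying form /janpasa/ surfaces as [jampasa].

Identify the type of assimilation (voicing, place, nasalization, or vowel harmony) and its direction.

/n/→[m].
Each target copies a feature from the following segment, so the direction is regressive.

place assimilation, regressive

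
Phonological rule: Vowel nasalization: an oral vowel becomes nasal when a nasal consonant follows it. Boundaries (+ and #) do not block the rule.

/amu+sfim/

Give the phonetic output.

/a/ before nasal /m/ → [ã]
/i/ before nasal /m/ → [ĩ]

[ãmu+sfĩm]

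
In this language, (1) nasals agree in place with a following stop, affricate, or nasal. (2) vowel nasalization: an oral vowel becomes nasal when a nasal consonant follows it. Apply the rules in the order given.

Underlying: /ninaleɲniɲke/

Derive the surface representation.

Rule 1: /ɲ/ before /n/ (alveolar) → [n]
Rule 1: /ɲ/ before /k/ (velar) → [ŋ]
After rule 1: ninalenniŋke
Rule 2: /i/ before nasal /n/ → [ĩ]
Rule 2: /e/ before nasal /n/ → [ẽ]
Rule 2: /i/ before nasal /ŋ/ → [ĩ]

[nĩnalẽnnĩŋke]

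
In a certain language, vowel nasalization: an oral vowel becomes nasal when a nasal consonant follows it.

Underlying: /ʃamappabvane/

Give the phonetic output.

[ʃãmappabvãne]

/a/ before nasal /m/ → [ã]
/a/ before nasal /n/ → [ã]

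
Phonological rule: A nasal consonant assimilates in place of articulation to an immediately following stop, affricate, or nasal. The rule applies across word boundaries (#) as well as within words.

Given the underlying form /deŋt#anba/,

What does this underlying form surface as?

/ŋ/ before /t/ (alveolar) → [n]
/n/ before /b/ (labial) → [m]

[dent#amba]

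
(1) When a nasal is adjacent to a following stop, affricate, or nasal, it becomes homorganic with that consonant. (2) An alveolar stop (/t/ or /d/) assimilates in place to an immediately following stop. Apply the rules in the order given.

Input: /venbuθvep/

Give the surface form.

Rule 1: /n/ before /b/ (labial) → [m]
After rule 1: vembuθvep
Rule 2: no segment meets the rule's conditions; no change.

[vembuθvep]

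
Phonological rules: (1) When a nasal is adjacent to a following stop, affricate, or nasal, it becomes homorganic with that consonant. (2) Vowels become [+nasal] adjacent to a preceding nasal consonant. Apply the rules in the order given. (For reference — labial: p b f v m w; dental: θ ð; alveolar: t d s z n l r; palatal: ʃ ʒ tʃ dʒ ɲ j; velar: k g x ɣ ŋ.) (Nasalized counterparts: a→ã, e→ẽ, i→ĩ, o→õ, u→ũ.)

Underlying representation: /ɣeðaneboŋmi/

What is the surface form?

[ɣeðanẽbommĩ]

Rule 1: /ŋ/ before /m/ (labial) → [m]
After rule 1: ɣeðanebommi
Rule 2: /e/ after nasal /n/ → [ẽ]
Rule 2: /i/ after nasal /m/ → [ĩ]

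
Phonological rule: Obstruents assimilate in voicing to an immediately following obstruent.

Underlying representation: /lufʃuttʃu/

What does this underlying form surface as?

no segment meets the rule's conditions; no change.

[lufʃuttʃu]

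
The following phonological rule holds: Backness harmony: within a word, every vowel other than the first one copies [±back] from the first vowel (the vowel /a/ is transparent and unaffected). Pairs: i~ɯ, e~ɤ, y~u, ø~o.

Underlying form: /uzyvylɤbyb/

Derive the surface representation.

[uzuvulɤbub]

/y/ harmonizes with /u/ ([+back]) → [u]
/y/ harmonizes with /u/ ([+back]) → [u]
/y/ harmonizes with /u/ ([+back]) → [u]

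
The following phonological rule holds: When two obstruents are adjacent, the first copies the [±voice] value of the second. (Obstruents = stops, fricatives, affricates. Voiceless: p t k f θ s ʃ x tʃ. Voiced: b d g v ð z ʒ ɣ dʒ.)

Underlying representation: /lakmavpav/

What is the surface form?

[lakmafpav]

/v/ before /p/ (voiceless) → [f]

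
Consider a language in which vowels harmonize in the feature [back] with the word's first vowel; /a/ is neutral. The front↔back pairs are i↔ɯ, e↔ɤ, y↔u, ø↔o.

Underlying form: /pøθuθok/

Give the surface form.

/u/ harmonizes with /ø/ ([-back]) → [y]
/o/ harmonizes with /ø/ ([-back]) → [ø]

[pøθyθøk]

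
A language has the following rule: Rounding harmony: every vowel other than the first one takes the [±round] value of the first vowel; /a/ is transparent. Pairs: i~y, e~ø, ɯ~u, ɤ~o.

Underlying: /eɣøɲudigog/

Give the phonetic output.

/ø/ harmonizes with /e/ ([-round]) → [e]
/u/ harmonizes with /e/ ([-round]) → [ɯ]
/o/ harmonizes with /e/ ([-round]) → [ɤ]

[eɣeɲɯdigɤg]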